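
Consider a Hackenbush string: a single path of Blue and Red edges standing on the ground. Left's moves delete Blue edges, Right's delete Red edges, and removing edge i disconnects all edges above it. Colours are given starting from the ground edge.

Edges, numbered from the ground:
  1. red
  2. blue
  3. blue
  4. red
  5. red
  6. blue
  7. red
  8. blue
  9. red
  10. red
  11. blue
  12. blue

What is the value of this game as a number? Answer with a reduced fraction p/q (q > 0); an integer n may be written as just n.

-857/2048

Recurse on prefixes of the 12-edge string red blue blue red red blue red blue red red blue blue:
edge 1 of 12 (red): {  | 0 } ⇒ -1
edge 2 of 12 (blue): { -1 | 0 } ⇒ -1/2
edge 3 of 12 (blue): { -1, -1/2 | 0 } ⇒ -1/4
edge 4 of 12 (red): { -1, -1/2 | -1/4, 0 } ⇒ -3/8
edge 5 of 12 (red): { -1, -1/2 | -3/8, -1/4, 0 } ⇒ -7/16
edge 6 of 12 (blue): { -1, -1/2, -7/16 | -3/8, -1/4, 0 } ⇒ -13/32
edge 7 of 12 (red): { -1, -1/2, -7/16 | -13/32, -3/8, -1/4, 0 } ⇒ -27/64
edge 8 of 12 (blue): { -1, -1/2, -7/16, -27/64 | -13/32, -3/8, -1/4, 0 } ⇒ -53/128
edge 9 of 12 (red): { -1, -1/2, -7/16, -27/64 | -53/128, -13/32, -3/8, -1/4, 0 } ⇒ -107/256
edge 10 of 12 (red): { -1, -1/2, -7/16, -27/64 | -107/256, -53/128, -13/32, -3/8, -1/4, 0 } ⇒ -215/512
edge 11 of 12 (blue): { -1, -1/2, -7/16, -27/64, -215/512 | -107/256, -53/128, -13/32, -3/8, -1/4, 0 } ⇒ -429/1024
edge 12 of 12 (blue): { -1, -1/2, -7/16, -27/64, -215/512, -429/1024 | -107/256, -53/128, -13/32, -3/8, -1/4, 0 } ⇒ -857/2048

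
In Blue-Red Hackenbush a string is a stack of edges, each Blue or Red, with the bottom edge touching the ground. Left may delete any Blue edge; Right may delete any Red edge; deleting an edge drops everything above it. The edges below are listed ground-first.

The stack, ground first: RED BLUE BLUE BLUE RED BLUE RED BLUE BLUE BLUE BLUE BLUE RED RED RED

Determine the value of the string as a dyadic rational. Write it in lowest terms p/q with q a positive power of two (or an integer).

-2575/16384

Recurse on prefixes of the 15-edge string RED BLUE BLUE BLUE RED BLUE RED BLUE BLUE BLUE BLUE BLUE RED RED RED:
1 of 15 · R · max L −∞ · min R 0 — -1
2 of 15 · RB · max L -1 · min R 0 — -1/2
3 of 15 · RBB · max L -1/2 · min R 0 — -1/4
4 of 15 · RBBB · max L -1/4 · min R 0 — -1/8
5 of 15 · RBBBR · max L -1/4 · min R -1/8 — -3/16
6 of 15 · RBBBRB · max L -3/16 · min R -1/8 — -5/32
7 of 15 · RBBBRBR · max L -3/16 · min R -5/32 — -11/64
8 of 15 · RBBBRBRB · max L -11/64 · min R -5/32 — -21/128
9 of 15 · RBBBRBRBB · max L -21/128 · min R -5/32 — -41/256
10 of 15 · RBBBRBRBBB · max L -41/256 · min R -5/32 — -81/512
11 of 15 · RBBBRBRBBBB · max L -81/512 · min R -5/32 — -161/1024
12 of 15 · RBBBRBRBBBBB · max L -161/1024 · min R -5/32 — -321/2048
13 of 15 · RBBBRBRBBBBBR · max L -161/1024 · min R -321/2048 — -643/4096
14 of 15 · RBBBRBRBBBBBRR · max L -161/1024 · min R -643/4096 — -1287/8192
15 of 15 · RBBBRBRBBBBBRRR · max L -161/1024 · min R -1287/8192 — -2575/16384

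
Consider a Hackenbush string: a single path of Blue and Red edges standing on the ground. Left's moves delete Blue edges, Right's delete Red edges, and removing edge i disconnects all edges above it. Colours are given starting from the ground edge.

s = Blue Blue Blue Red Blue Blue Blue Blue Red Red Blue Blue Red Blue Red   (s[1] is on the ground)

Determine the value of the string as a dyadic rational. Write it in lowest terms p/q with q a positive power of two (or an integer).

12085/4096

v(B) = { 0 | (no moves) } = 1
v(BB) = { 0, 1 | (no moves) } = 2
v(BBB) = { 0, 1, 2 | (no moves) } = 3
v(BBBR) = { 0, 1, 2 | 3 } = 5/2
v(BBBRB) = { 0, 1, 2, 5/2 | 3 } = 11/4
v(BBBRBB) = { 0, 1, 2, 5/2, 11/4 | 3 } = 23/8
v(BBBRBBB) = { 0, 1, 2, 5/2, 11/4, 23/8 | 3 } = 47/16
v(BBBRBBBB) = { 0, 1, 2, 5/2, 11/4, 23/8, 47/16 | 3 } = 95/32
v(BBBRBBBBR) = { 0, 1, 2, 5/2, 11/4, 23/8, 47/16 | 95/32, 3 } = 189/64
v(BBBRBBBBRR) = { 0, 1, 2, 5/2, 11/4, 23/8, 47/16 | 189/64, 95/32, 3 } = 377/128
v(BBBRBBBBRRB) = { 0, 1, 2, 5/2, 11/4, 23/8, 47/16, 377/128 | 189/64, 95/32, 3 } = 755/256
v(BBBRBBBBRRBB) = { 0, 1, 2, 5/2, 11/4, 23/8, 47/16, 377/128, 755/256 | 189/64, 95/32, 3 } = 1511/512
v(BBBRBBBBRRBBR) = { 0, 1, 2, 5/2, 11/4, 23/8, 47/16, 377/128, 755/256 | 1511/512, 189/64, 95/32, 3 } = 3021/1024
v(BBBRBBBBRRBBRB) = { 0, 1, 2, 5/2, 11/4, 23/8, 47/16, 377/128, 755/256, 3021/1024 | 1511/512, 189/64, 95/32, 3 } = 6043/2048
v(BBBRBBBBRRBBRBR) = { 0, 1, 2, 5/2, 11/4, 23/8, 47/16, 377/128, 755/256, 3021/1024 | 6043/2048, 1511/512, 189/64, 95/32, 3 } = 12085/4096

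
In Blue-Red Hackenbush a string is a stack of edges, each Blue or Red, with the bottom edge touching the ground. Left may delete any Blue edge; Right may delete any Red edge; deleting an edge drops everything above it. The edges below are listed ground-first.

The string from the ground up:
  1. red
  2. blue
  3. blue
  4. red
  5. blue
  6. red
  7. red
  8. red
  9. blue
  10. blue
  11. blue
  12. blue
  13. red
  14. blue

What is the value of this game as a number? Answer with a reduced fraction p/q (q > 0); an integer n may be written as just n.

-2949/8192

r: Left { — }, Right { 0 } -> simplest -1
rb: Left { -1 }, Right { 0 } -> simplest -1/2
rbb: Left { -1, -1/2 }, Right { 0 } -> simplest -1/4
rbbr: Left { -1, -1/2 }, Right { -1/4, 0 } -> simplest -3/8
rbbrb: Left { -1, -1/2, -3/8 }, Right { -1/4, 0 } -> simplest -5/16
rbbrbr: Left { -1, -1/2, -3/8 }, Right { -5/16, -1/4, 0 } -> simplest -11/32
rbbrbrr: Left { -1, -1/2, -3/8 }, Right { -11/32, -5/16, -1/4, 0 } -> simplest -23/64
rbbrbrrr: Left { -1, -1/2, -3/8 }, Right { -23/64, -11/32, -5/16, -1/4, 0 } -> simplest -47/128
rbbrbrrrb: Left { -1, -1/2, -3/8, -47/128 }, Right { -23/64, -11/32, -5/16, -1/4, 0 } -> simplest -93/256
rbbrbrrrbb: Left { -1, -1/2, -3/8, -47/128, -93/256 }, Right { -23/64, -11/32, -5/16, -1/4, 0 } -> simplest -185/512
rbbrbrrrbbb: Left { -1, -1/2, -3/8, -47/128, -93/256, -185/512 }, Right { -23/64, -11/32, -5/16, -1/4, 0 } -> simplest -369/1024
rbbrbrrrbbbb: Left { -1, -1/2, -3/8, -47/128, -93/256, -185/512, -369/1024 }, Right { -23/64, -11/32, -5/16, -1/4, 0 } -> simplest -737/2048
rbbrbrrrbbbbr: Left { -1, -1/2, -3/8, -47/128, -93/256, -185/512, -369/1024 }, Right { -737/2048, -23/64, -11/32, -5/16, -1/4, 0 } -> simplest -1475/4096
rbbrbrrrbbbbrb: Left { -1, -1/2, -3/8, -47/128, -93/256, -185/512, -369/1024, -1475/4096 }, Right { -737/2048, -23/64, -11/32, -5/16, -1/4, 0 } -> simplest -2949/8192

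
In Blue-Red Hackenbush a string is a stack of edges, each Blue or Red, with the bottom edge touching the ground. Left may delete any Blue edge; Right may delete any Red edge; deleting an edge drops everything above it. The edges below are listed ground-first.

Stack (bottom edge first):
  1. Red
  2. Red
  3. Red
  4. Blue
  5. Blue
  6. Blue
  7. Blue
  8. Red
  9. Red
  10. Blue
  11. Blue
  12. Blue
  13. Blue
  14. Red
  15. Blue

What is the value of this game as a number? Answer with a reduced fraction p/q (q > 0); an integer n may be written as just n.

-8581/4096

Prefix values for Red Red Red Blue Blue Blue Blue Red Red Blue Blue Blue Blue Red Blue via {L|R} + simplicity:
edge 1 of 15 (Red): {  | 0 } -> -1
edge 2 of 15 (Red): {  | -1, 0 } -> -2
edge 3 of 15 (Red): {  | -2, -1, 0 } -> -3
edge 4 of 15 (Blue): { -3 | -2, -1, 0 } -> -5/2
edge 5 of 15 (Blue): { -3, -5/2 | -2, -1, 0 } -> -9/4
edge 6 of 15 (Blue): { -3, -5/2, -9/4 | -2, -1, 0 } -> -17/8
edge 7 of 15 (Blue): { -3, -5/2, -9/4, -17/8 | -2, -1, 0 } -> -33/16
edge 8 of 15 (Red): { -3, -5/2, -9/4, -17/8 | -33/16, -2, -1, 0 } -> -67/32
edge 9 of 15 (Red): { -3, -5/2, -9/4, -17/8 | -67/32, -33/16, -2, -1, 0 } -> -135/64
edge 10 of 15 (Blue): { -3, -5/2, -9/4, -17/8, -135/64 | -67/32, -33/16, -2, -1, 0 } -> -269/128
edge 11 of 15 (Blue): { -3, -5/2, -9/4, -17/8, -135/64, -269/128 | -67/32, -33/16, -2, -1, 0 } -> -537/256
edge 12 of 15 (Blue): { -3, -5/2, -9/4, -17/8, -135/64, -269/128, -537/256 | -67/32, -33/16, -2, -1, 0 } -> -1073/512
edge 13 of 15 (Blue): { -3, -5/2, -9/4, -17/8, -135/64, -269/128, -537/256, -1073/512 | -67/32, -33/16, -2, -1, 0 } -> -2145/1024
edge 14 of 15 (Red): { -3, -5/2, -9/4, -17/8, -135/64, -269/128, -537/256, -1073/512 | -2145/1024, -67/32, -33/16, -2, -1, 0 } -> -4291/2048
edge 15 of 15 (Blue): { -3, -5/2, -9/4, -17/8, -135/64, -269/128, -537/256, -1073/512, -4291/2048 | -2145/1024, -67/32, -33/16, -2, -1, 0 } -> -8581/4096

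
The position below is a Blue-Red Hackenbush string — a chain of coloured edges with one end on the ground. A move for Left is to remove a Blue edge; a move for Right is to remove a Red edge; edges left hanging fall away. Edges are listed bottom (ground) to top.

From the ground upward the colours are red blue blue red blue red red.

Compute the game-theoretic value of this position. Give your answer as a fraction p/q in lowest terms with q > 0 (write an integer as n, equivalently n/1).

Prefix values for red blue blue red blue red red via {L|R} + simplicity:
edge 1 of 7 (red): { (no moves) | 0 } -> -1
edge 2 of 7 (blue): { -1 | 0 } -> -1/2
edge 3 of 7 (blue): { -1 -1/2 | 0 } -> -1/4
edge 4 of 7 (red): { -1 -1/2 | -1/4 0 } -> -3/8
edge 5 of 7 (blue): { -1 -1/2 -3/8 | -1/4 0 } -> -5/16
edge 6 of 7 (red): { -1 -1/2 -3/8 | -5/16 -1/4 0 } -> -11/32
edge 7 of 7 (red): { -1 -1/2 -3/8 | -11/32 -5/16 -1/4 0 } -> -23/64

-23/64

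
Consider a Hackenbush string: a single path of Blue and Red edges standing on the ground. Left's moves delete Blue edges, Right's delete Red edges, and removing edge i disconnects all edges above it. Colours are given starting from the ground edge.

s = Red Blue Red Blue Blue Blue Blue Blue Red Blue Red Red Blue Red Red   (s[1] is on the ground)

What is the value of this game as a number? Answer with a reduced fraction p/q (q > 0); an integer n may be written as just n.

g(R) = { — | 0 } — -1
g(RB) = { -1 | 0 } — -1/2
g(RBR) = { -1 | -1/2,0 } — -3/4
g(RBRB) = { -1,-3/4 | -1/2,0 } — -5/8
g(RBRBB) = { -1,-3/4,-5/8 | -1/2,0 } — -9/16
g(RBRBBB) = { -1,-3/4,-5/8,-9/16 | -1/2,0 } — -17/32
g(RBRBBBB) = { -1,-3/4,-5/8,-9/16,-17/32 | -1/2,0 } — -33/64
g(RBRBBBBB) = { -1,-3/4,-5/8,-9/16,-17/32,-33/64 | -1/2,0 } — -65/128
g(RBRBBBBBR) = { -1,-3/4,-5/8,-9/16,-17/32,-33/64 | -65/128,-1/2,0 } — -131/256
g(RBRBBBBBRB) = { -1,-3/4,-5/8,-9/16,-17/32,-33/64,-131/256 | -65/128,-1/2,0 } — -261/512
g(RBRBBBBBRBR) = { -1,-3/4,-5/8,-9/16,-17/32,-33/64,-131/256 | -261/512,-65/128,-1/2,0 } — -523/1024
g(RBRBBBBBRBRR) = { -1,-3/4,-5/8,-9/16,-17/32,-33/64,-131/256 | -523/1024,-261/512,-65/128,-1/2,0 } — -1047/2048
g(RBRBBBBBRBRRB) = { -1,-3/4,-5/8,-9/16,-17/32,-33/64,-131/256,-1047/2048 | -523/1024,-261/512,-65/128,-1/2,0 } — -2093/4096
g(RBRBBBBBRBRRBR) = { -1,-3/4,-5/8,-9/16,-17/32,-33/64,-131/256,-1047/2048 | -2093/4096,-523/1024,-261/512,-65/128,-1/2,0 } — -4187/8192
g(RBRBBBBBRBRRBRR) = { -1,-3/4,-5/8,-9/16,-17/32,-33/64,-131/256,-1047/2048 | -4187/8192,-2093/4096,-523/1024,-261/512,-65/128,-1/2,0 } — -8375/16384

-8375/16384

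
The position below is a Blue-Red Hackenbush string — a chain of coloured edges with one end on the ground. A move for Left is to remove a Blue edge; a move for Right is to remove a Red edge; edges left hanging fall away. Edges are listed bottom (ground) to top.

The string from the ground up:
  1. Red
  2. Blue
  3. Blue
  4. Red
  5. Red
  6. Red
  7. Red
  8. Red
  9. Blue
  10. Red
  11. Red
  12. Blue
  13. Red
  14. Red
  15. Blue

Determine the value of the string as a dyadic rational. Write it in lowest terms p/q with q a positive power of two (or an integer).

step 1: add Red to get R; options L={ · } R={ 0 } = -1
step 2: add Blue to get RB; options L={ -1 } R={ 0 } = -1/2
step 3: add Blue to get RBB; options L={ -1; -1/2 } R={ 0 } = -1/4
step 4: add Red to get RBBR; options L={ -1; -1/2 } R={ -1/4; 0 } = -3/8
step 5: add Red to get RBBRR; options L={ -1; -1/2 } R={ -3/8; -1/4; 0 } = -7/16
step 6: add Red to get RBBRRR; options L={ -1; -1/2 } R={ -7/16; -3/8; -1/4; 0 } = -15/32
step 7: add Red to get RBBRRRR; options L={ -1; -1/2 } R={ -15/32; -7/16; -3/8; -1/4; 0 } = -31/64
step 8: add Red to get RBBRRRRR; options L={ -1; -1/2 } R={ -31/64; -15/32; -7/16; -3/8; -1/4; 0 } = -63/128
step 9: add Blue to get RBBRRRRRB; options L={ -1; -1/2; -63/128 } R={ -31/64; -15/32; -7/16; -3/8; -1/4; 0 } = -125/256
step 10: add Red to get RBBRRRRRBR; options L={ -1; -1/2; -63/128 } R={ -125/256; -31/64; -15/32; -7/16; -3/8; -1/4; 0 } = -251/512
step 11: add Red to get RBBRRRRRBRR; options L={ -1; -1/2; -63/128 } R={ -251/512; -125/256; -31/64; -15/32; -7/16; -3/8; -1/4; 0 } = -503/1024
step 12: add Blue to get RBBRRRRRBRRB; options L={ -1; -1/2; -63/128; -503/1024 } R={ -251/512; -125/256; -31/64; -15/32; -7/16; -3/8; -1/4; 0 } = -1005/2048
step 13: add Red to get RBBRRRRRBRRBR; options L={ -1; -1/2; -63/128; -503/1024 } R={ -1005/2048; -251/512; -125/256; -31/64; -15/32; -7/16; -3/8; -1/4; 0 } = -2011/4096
step 14: add Red to get RBBRRRRRBRRBRR; options L={ -1; -1/2; -63/128; -503/1024 } R={ -2011/4096; -1005/2048; -251/512; -125/256; -31/64; -15/32; -7/16; -3/8; -1/4; 0 } = -4023/8192
step 15: add Blue to get RBBRRRRRBRRBRRB; options L={ -1; -1/2; -63/128; -503/1024; -4023/8192 } R={ -2011/4096; -1005/2048; -251/512; -125/256; -31/64; -15/32; -7/16; -3/8; -1/4; 0 } = -8045/16384

-8045/16384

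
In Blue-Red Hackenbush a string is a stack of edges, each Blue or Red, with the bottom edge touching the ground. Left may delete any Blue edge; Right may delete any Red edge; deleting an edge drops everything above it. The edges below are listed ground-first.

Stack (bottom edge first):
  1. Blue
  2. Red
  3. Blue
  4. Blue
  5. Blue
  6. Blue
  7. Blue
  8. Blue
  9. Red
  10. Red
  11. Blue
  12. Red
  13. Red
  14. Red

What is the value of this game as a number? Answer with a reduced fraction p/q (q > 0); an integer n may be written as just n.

B: Left { 0 }, Right { (no moves) } -> simplest 1
BR: Left { 0 }, Right { 1 } -> simplest 1/2
BRB: Left { 0 1/2 }, Right { 1 } -> simplest 3/4
BRBB: Left { 0 1/2 3/4 }, Right { 1 } -> simplest 7/8
BRBBB: Left { 0 1/2 3/4 7/8 }, Right { 1 } -> simplest 15/16
BRBBBB: Left { 0 1/2 3/4 7/8 15/16 }, Right { 1 } -> simplest 31/32
BRBBBBB: Left { 0 1/2 3/4 7/8 15/16 31/32 }, Right { 1 } -> simplest 63/64
BRBBBBBB: Left { 0 1/2 3/4 7/8 15/16 31/32 63/64 }, Right { 1 } -> simplest 127/128
BRBBBBBBR: Left { 0 1/2 3/4 7/8 15/16 31/32 63/64 }, Right { 127/128 1 } -> simplest 253/256
BRBBBBBBRR: Left { 0 1/2 3/4 7/8 15/16 31/32 63/64 }, Right { 253/256 127/128 1 } -> simplest 505/512
BRBBBBBBRRB: Left { 0 1/2 3/4 7/8 15/16 31/32 63/64 505/512 }, Right { 253/256 127/128 1 } -> simplest 1011/1024
BRBBBBBBRRBR: Left { 0 1/2 3/4 7/8 15/16 31/32 63/64 505/512 }, Right { 1011/1024 253/256 127/128 1 } -> simplest 2021/2048
BRBBBBBBRRBRR: Left { 0 1/2 3/4 7/8 15/16 31/32 63/64 505/512 }, Right { 2021/2048 1011/1024 253/256 127/128 1 } -> simplest 4041/4096
BRBBBBBBRRBRRR: Left { 0 1/2 3/4 7/8 15/16 31/32 63/64 505/512 }, Right { 4041/4096 2021/2048 1011/1024 253/256 127/128 1 } -> simplest 8081/8192

8081/8192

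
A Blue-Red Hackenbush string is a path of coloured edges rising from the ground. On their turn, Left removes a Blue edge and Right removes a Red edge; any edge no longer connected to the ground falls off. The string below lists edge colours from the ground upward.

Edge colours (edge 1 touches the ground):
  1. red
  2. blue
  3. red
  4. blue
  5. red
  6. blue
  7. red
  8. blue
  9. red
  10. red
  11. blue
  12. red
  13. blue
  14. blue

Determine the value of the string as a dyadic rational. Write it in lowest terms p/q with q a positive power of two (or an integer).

Recurse on prefixes of the 14-edge string red blue red blue red blue red blue red red blue red blue blue:
val_1 [r]  L=[—]  R=[0]  so -1
val_2 [rb]  L=[-1]  R=[0]  so -1/2
val_3 [rbr]  L=[-1]  R=[-1/2,0]  so -3/4
val_4 [rbrb]  L=[-1,-3/4]  R=[-1/2,0]  so -5/8
val_5 [rbrbr]  L=[-1,-3/4]  R=[-5/8,-1/2,0]  so -11/16
val_6 [rbrbrb]  L=[-1,-3/4,-11/16]  R=[-5/8,-1/2,0]  so -21/32
val_7 [rbrbrbr]  L=[-1,-3/4,-11/16]  R=[-21/32,-5/8,-1/2,0]  so -43/64
val_8 [rbrbrbrb]  L=[-1,-3/4,-11/16,-43/64]  R=[-21/32,-5/8,-1/2,0]  so -85/128
val_9 [rbrbrbrbr]  L=[-1,-3/4,-11/16,-43/64]  R=[-85/128,-21/32,-5/8,-1/2,0]  so -171/256
val_10 [rbrbrbrbrr]  L=[-1,-3/4,-11/16,-43/64]  R=[-171/256,-85/128,-21/32,-5/8,-1/2,0]  so -343/512
val_11 [rbrbrbrbrrb]  L=[-1,-3/4,-11/16,-43/64,-343/512]  R=[-171/256,-85/128,-21/32,-5/8,-1/2,0]  so -685/1024
val_12 [rbrbrbrbrrbr]  L=[-1,-3/4,-11/16,-43/64,-343/512]  R=[-685/1024,-171/256,-85/128,-21/32,-5/8,-1/2,0]  so -1371/2048
val_13 [rbrbrbrbrrbrb]  L=[-1,-3/4,-11/16,-43/64,-343/512,-1371/2048]  R=[-685/1024,-171/256,-85/128,-21/32,-5/8,-1/2,0]  so -2741/4096
val_14 [rbrbrbrbrrbrbb]  L=[-1,-3/4,-11/16,-43/64,-343/512,-1371/2048,-2741/4096]  R=[-685/1024,-171/256,-85/128,-21/32,-5/8,-1/2,0]  so -5481/8192

-5481/8192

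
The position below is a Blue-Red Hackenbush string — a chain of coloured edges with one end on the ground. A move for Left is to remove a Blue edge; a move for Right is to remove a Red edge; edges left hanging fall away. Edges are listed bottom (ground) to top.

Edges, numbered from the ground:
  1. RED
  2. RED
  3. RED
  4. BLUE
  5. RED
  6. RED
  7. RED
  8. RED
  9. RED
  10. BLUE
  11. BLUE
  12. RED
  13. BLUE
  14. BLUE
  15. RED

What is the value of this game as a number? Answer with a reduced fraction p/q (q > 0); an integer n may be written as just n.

Build val(s[:k]) for k = 1..15, string s = RED RED RED BLUE RED RED RED RED RED BLUE BLUE RED BLUE BLUE RED.
step 1: add RED to get R; options L={  } R={ 0 } → -1
step 2: add RED to get RR; options L={  } R={ -1 0 } → -2
step 3: add RED to get RRR; options L={  } R={ -2 -1 0 } → -3
step 4: add BLUE to get RRRB; options L={ -3 } R={ -2 -1 0 } → -5/2
step 5: add RED to get RRRBR; options L={ -3 } R={ -5/2 -2 -1 0 } → -11/4
step 6: add RED to get RRRBRR; options L={ -3 } R={ -11/4 -5/2 -2 -1 0 } → -23/8
step 7: add RED to get RRRBRRR; options L={ -3 } R={ -23/8 -11/4 -5/2 -2 -1 0 } → -47/16
step 8: add RED to get RRRBRRRR; options L={ -3 } R={ -47/16 -23/8 -11/4 -5/2 -2 -1 0 } → -95/32
step 9: add RED to get RRRBRRRRR; options L={ -3 } R={ -95/32 -47/16 -23/8 -11/4 -5/2 -2 -1 0 } → -191/64
step 10: add BLUE to get RRRBRRRRRB; options L={ -3 -191/64 } R={ -95/32 -47/16 -23/8 -11/4 -5/2 -2 -1 0 } → -381/128
step 11: add BLUE to get RRRBRRRRRBB; options L={ -3 -191/64 -381/128 } R={ -95/32 -47/16 -23/8 -11/4 -5/2 -2 -1 0 } → -761/256
step 12: add RED to get RRRBRRRRRBBR; options L={ -3 -191/64 -381/128 } R={ -761/256 -95/32 -47/16 -23/8 -11/4 -5/2 -2 -1 0 } → -1523/512
step 13: add BLUE to get RRRBRRRRRBBRB; options L={ -3 -191/64 -381/128 -1523/512 } R={ -761/256 -95/32 -47/16 -23/8 -11/4 -5/2 -2 -1 0 } → -3045/1024
step 14: add BLUE to get RRRBRRRRRBBRBB; options L={ -3 -191/64 -381/128 -1523/512 -3045/1024 } R={ -761/256 -95/32 -47/16 -23/8 -11/4 -5/2 -2 -1 0 } → -6089/2048
step 15: add RED to get RRRBRRRRRBBRBBR; options L={ -3 -191/64 -381/128 -1523/512 -3045/1024 } R={ -6089/2048 -761/256 -95/32 -47/16 -23/8 -11/4 -5/2 -2 -1 0 } → -12179/4096

-12179/4096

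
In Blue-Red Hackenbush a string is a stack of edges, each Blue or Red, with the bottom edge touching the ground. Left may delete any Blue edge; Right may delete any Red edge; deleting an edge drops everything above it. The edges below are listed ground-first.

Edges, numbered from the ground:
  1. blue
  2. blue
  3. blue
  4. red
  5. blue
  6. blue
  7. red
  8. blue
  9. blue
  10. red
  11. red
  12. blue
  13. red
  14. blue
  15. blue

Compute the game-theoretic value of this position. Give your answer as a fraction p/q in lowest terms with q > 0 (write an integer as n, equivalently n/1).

11671/4096

1 of 15 · b · max L 0 · min R +∞ → 1
2 of 15 · bb · max L 1 · min R +∞ → 2
3 of 15 · bbb · max L 2 · min R +∞ → 3
4 of 15 · bbbr · max L 2 · min R 3 → 5/2
5 of 15 · bbbrb · max L 5/2 · min R 3 → 11/4
6 of 15 · bbbrbb · max L 11/4 · min R 3 → 23/8
7 of 15 · bbbrbbr · max L 11/4 · min R 23/8 → 45/16
8 of 15 · bbbrbbrb · max L 45/16 · min R 23/8 → 91/32
9 of 15 · bbbrbbrbb · max L 91/32 · min R 23/8 → 183/64
10 of 15 · bbbrbbrbbr · max L 91/32 · min R 183/64 → 365/128
11 of 15 · bbbrbbrbbrr · max L 91/32 · min R 365/128 → 729/256
12 of 15 · bbbrbbrbbrrb · max L 729/256 · min R 365/128 → 1459/512
13 of 15 · bbbrbbrbbrrbr · max L 729/256 · min R 1459/512 → 2917/1024
14 of 15 · bbbrbbrbbrrbrb · max L 2917/1024 · min R 1459/512 → 5835/2048
15 of 15 · bbbrbbrbbrrbrbb · max L 5835/2048 · min R 1459/512 → 11671/4096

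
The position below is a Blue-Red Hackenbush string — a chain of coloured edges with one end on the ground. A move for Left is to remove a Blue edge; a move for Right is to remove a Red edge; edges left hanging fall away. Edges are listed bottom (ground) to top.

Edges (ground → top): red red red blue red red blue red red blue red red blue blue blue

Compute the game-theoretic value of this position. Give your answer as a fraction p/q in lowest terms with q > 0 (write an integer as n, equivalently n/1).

-11697/4096

Recurse on prefixes of the 15-edge string red red red blue red red blue red red blue red red blue blue blue:
step 1: add red to get r; options L={  } R={ 0 } -> -1
step 2: add red to get rr; options L={  } R={ -1 0 } -> -2
step 3: add red to get rrr; options L={  } R={ -2 -1 0 } -> -3
step 4: add blue to get rrrb; options L={ -3 } R={ -2 -1 0 } -> -5/2
step 5: add red to get rrrbr; options L={ -3 } R={ -5/2 -2 -1 0 } -> -11/4
step 6: add red to get rrrbrr; options L={ -3 } R={ -11/4 -5/2 -2 -1 0 } -> -23/8
step 7: add blue to get rrrbrrb; options L={ -3 -23/8 } R={ -11/4 -5/2 -2 -1 0 } -> -45/16
step 8: add red to get rrrbrrbr; options L={ -3 -23/8 } R={ -45/16 -11/4 -5/2 -2 -1 0 } -> -91/32
step 9: add red to get rrrbrrbrr; options L={ -3 -23/8 } R={ -91/32 -45/16 -11/4 -5/2 -2 -1 0 } -> -183/64
step 10: add blue to get rrrbrrbrrb; options L={ -3 -23/8 -183/64 } R={ -91/32 -45/16 -11/4 -5/2 -2 -1 0 } -> -365/128
step 11: add red to get rrrbrrbrrbr; options L={ -3 -23/8 -183/64 } R={ -365/128 -91/32 -45/16 -11/4 -5/2 -2 -1 0 } -> -731/256
step 12: add red to get rrrbrrbrrbrr; options L={ -3 -23/8 -183/64 } R={ -731/256 -365/128 -91/32 -45/16 -11/4 -5/2 -2 -1 0 } -> -1463/512
step 13: add blue to get rrrbrrbrrbrrb; options L={ -3 -23/8 -183/64 -1463/512 } R={ -731/256 -365/128 -91/32 -45/16 -11/4 -5/2 -2 -1 0 } -> -2925/1024
step 14: add blue to get rrrbrrbrrbrrbb; options L={ -3 -23/8 -183/64 -1463/512 -2925/1024 } R={ -731/256 -365/128 -91/32 -45/16 -11/4 -5/2 -2 -1 0 } -> -5849/2048
step 15: add blue to get rrrbrrbrrbrrbbb; options L={ -3 -23/8 -183/64 -1463/512 -2925/1024 -5849/2048 } R={ -731/256 -365/128 -91/32 -45/16 -11/4 -5/2 -2 -1 0 } -> -11697/4096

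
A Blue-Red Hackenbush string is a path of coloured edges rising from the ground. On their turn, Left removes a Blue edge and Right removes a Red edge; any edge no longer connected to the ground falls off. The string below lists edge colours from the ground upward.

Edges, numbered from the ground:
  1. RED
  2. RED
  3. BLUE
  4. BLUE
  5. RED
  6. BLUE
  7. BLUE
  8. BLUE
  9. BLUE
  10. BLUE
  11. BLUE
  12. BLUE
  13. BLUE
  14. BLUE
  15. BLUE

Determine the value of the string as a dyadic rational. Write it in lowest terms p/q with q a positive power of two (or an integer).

step 1: add RED to get R; options L={ — } R={ 0 } ⇒ -1
step 2: add RED to get RR; options L={ — } R={ -1; 0 } ⇒ -2
step 3: add BLUE to get RRB; options L={ -2 } R={ -1; 0 } ⇒ -3/2
step 4: add BLUE to get RRBB; options L={ -2; -3/2 } R={ -1; 0 } ⇒ -5/4
step 5: add RED to get RRBBR; options L={ -2; -3/2 } R={ -5/4; -1; 0 } ⇒ -11/8
step 6: add BLUE to get RRBBRB; options L={ -2; -3/2; -11/8 } R={ -5/4; -1; 0 } ⇒ -21/16
step 7: add BLUE to get RRBBRBB; options L={ -2; -3/2; -11/8; -21/16 } R={ -5/4; -1; 0 } ⇒ -41/32
step 8: add BLUE to get RRBBRBBB; options L={ -2; -3/2; -11/8; -21/16; -41/32 } R={ -5/4; -1; 0 } ⇒ -81/64
step 9: add BLUE to get RRBBRBBBB; options L={ -2; -3/2; -11/8; -21/16; -41/32; -81/64 } R={ -5/4; -1; 0 } ⇒ -161/128
step 10: add BLUE to get RRBBRBBBBB; options L={ -2; -3/2; -11/8; -21/16; -41/32; -81/64; -161/128 } R={ -5/4; -1; 0 } ⇒ -321/256
step 11: add BLUE to get RRBBRBBBBBB; options L={ -2; -3/2; -11/8; -21/16; -41/32; -81/64; -161/128; -321/256 } R={ -5/4; -1; 0 } ⇒ -641/512
step 12: add BLUE to get RRBBRBBBBBBB; options L={ -2; -3/2; -11/8; -21/16; -41/32; -81/64; -161/128; -321/256; -641/512 } R={ -5/4; -1; 0 } ⇒ -1281/1024
step 13: add BLUE to get RRBBRBBBBBBBB; options L={ -2; -3/2; -11/8; -21/16; -41/32; -81/64; -161/128; -321/256; -641/512; -1281/1024 } R={ -5/4; -1; 0 } ⇒ -2561/2048
step 14: add BLUE to get RRBBRBBBBBBBBB; options L={ -2; -3/2; -11/8; -21/16; -41/32; -81/64; -161/128; -321/256; -641/512; -1281/1024; -2561/2048 } R={ -5/4; -1; 0 } ⇒ -5121/4096
step 15: add BLUE to get RRBBRBBBBBBBBBB; options L={ -2; -3/2; -11/8; -21/16; -41/32; -81/64; -161/128; -321/256; -641/512; -1281/1024; -2561/2048; -5121/4096 } R={ -5/4; -1; 0 } ⇒ -10241/8192

-10241/8192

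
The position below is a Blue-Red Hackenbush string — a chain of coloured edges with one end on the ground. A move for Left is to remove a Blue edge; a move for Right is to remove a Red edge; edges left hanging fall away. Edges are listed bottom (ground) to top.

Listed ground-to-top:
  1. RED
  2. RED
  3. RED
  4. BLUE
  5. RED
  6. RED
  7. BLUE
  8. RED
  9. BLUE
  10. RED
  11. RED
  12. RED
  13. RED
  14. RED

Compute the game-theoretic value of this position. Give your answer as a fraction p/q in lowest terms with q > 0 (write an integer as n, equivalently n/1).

-5823/2048

edge 1 of 14 (RED): { · | 0 } so -1
edge 2 of 14 (RED): { · | -1,0 } so -2
edge 3 of 14 (RED): { · | -2,-1,0 } so -3
edge 4 of 14 (BLUE): { -3 | -2,-1,0 } so -5/2
edge 5 of 14 (RED): { -3 | -5/2,-2,-1,0 } so -11/4
edge 6 of 14 (RED): { -3 | -11/4,-5/2,-2,-1,0 } so -23/8
edge 7 of 14 (BLUE): { -3,-23/8 | -11/4,-5/2,-2,-1,0 } so -45/16
edge 8 of 14 (RED): { -3,-23/8 | -45/16,-11/4,-5/2,-2,-1,0 } so -91/32
edge 9 of 14 (BLUE): { -3,-23/8,-91/32 | -45/16,-11/4,-5/2,-2,-1,0 } so -181/64
edge 10 of 14 (RED): { -3,-23/8,-91/32 | -181/64,-45/16,-11/4,-5/2,-2,-1,0 } so -363/128
edge 11 of 14 (RED): { -3,-23/8,-91/32 | -363/128,-181/64,-45/16,-11/4,-5/2,-2,-1,0 } so -727/256
edge 12 of 14 (RED): { -3,-23/8,-91/32 | -727/256,-363/128,-181/64,-45/16,-11/4,-5/2,-2,-1,0 } so -1455/512
edge 13 of 14 (RED): { -3,-23/8,-91/32 | -1455/512,-727/256,-363/128,-181/64,-45/16,-11/4,-5/2,-2,-1,0 } so -2911/1024
edge 14 of 14 (RED): { -3,-23/8,-91/32 | -2911/1024,-1455/512,-727/256,-363/128,-181/64,-45/16,-11/4,-5/2,-2,-1,0 } so -5823/2048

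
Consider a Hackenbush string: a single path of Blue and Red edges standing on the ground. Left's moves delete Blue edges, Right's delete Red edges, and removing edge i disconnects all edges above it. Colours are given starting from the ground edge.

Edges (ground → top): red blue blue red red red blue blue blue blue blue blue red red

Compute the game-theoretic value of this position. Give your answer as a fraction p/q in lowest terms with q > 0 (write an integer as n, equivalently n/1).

-3591/8192

Prefix values for red blue blue red red red blue blue blue blue blue blue red red via {L|R} + simplicity:
step 1: add red to get r; options L={  } R={ 0 } => -1
step 2: add blue to get rb; options L={ -1 } R={ 0 } => -1/2
step 3: add blue to get rbb; options L={ -1; -1/2 } R={ 0 } => -1/4
step 4: add red to get rbbr; options L={ -1; -1/2 } R={ -1/4; 0 } => -3/8
step 5: add red to get rbbrr; options L={ -1; -1/2 } R={ -3/8; -1/4; 0 } => -7/16
step 6: add red to get rbbrrr; options L={ -1; -1/2 } R={ -7/16; -3/8; -1/4; 0 } => -15/32
step 7: add blue to get rbbrrrb; options L={ -1; -1/2; -15/32 } R={ -7/16; -3/8; -1/4; 0 } => -29/64
step 8: add blue to get rbbrrrbb; options L={ -1; -1/2; -15/32; -29/64 } R={ -7/16; -3/8; -1/4; 0 } => -57/128
step 9: add blue to get rbbrrrbbb; options L={ -1; -1/2; -15/32; -29/64; -57/128 } R={ -7/16; -3/8; -1/4; 0 } => -113/256
step 10: add blue to get rbbrrrbbbb; options L={ -1; -1/2; -15/32; -29/64; -57/128; -113/256 } R={ -7/16; -3/8; -1/4; 0 } => -225/512
step 11: add blue to get rbbrrrbbbbb; options L={ -1; -1/2; -15/32; -29/64; -57/128; -113/256; -225/512 } R={ -7/16; -3/8; -1/4; 0 } => -449/1024
step 12: add blue to get rbbrrrbbbbbb; options L={ -1; -1/2; -15/32; -29/64; -57/128; -113/256; -225/512; -449/1024 } R={ -7/16; -3/8; -1/4; 0 } => -897/2048
step 13: add red to get rbbrrrbbbbbbr; options L={ -1; -1/2; -15/32; -29/64; -57/128; -113/256; -225/512; -449/1024 } R={ -897/2048; -7/16; -3/8; -1/4; 0 } => -1795/4096
step 14: add red to get rbbrrrbbbbbbrr; options L={ -1; -1/2; -15/32; -29/64; -57/128; -113/256; -225/512; -449/1024 } R={ -1795/4096; -897/2048; -7/16; -3/8; -1/4; 0 } => -3591/8192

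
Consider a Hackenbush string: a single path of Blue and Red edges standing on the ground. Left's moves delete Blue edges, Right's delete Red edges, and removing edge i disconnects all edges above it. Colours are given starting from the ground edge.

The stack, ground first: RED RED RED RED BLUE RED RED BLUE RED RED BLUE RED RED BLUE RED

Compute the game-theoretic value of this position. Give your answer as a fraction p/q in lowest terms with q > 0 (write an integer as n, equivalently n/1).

g_1 [R]  L=[—]  R=[0]  — -1
g_2 [RR]  L=[—]  R=[-1,0]  — -2
g_3 [RRR]  L=[—]  R=[-2,-1,0]  — -3
g_4 [RRRR]  L=[—]  R=[-3,-2,-1,0]  — -4
g_5 [RRRRB]  L=[-4]  R=[-3,-2,-1,0]  — -7/2
g_6 [RRRRBR]  L=[-4]  R=[-7/2,-3,-2,-1,0]  — -15/4
g_7 [RRRRBRR]  L=[-4]  R=[-15/4,-7/2,-3,-2,-1,0]  — -31/8
g_8 [RRRRBRRB]  L=[-4,-31/8]  R=[-15/4,-7/2,-3,-2,-1,0]  — -61/16
g_9 [RRRRBRRBR]  L=[-4,-31/8]  R=[-61/16,-15/4,-7/2,-3,-2,-1,0]  — -123/32
g_10 [RRRRBRRBRR]  L=[-4,-31/8]  R=[-123/32,-61/16,-15/4,-7/2,-3,-2,-1,0]  — -247/64
g_11 [RRRRBRRBRRB]  L=[-4,-31/8,-247/64]  R=[-123/32,-61/16,-15/4,-7/2,-3,-2,-1,0]  — -493/128
g_12 [RRRRBRRBRRBR]  L=[-4,-31/8,-247/64]  R=[-493/128,-123/32,-61/16,-15/4,-7/2,-3,-2,-1,0]  — -987/256
g_13 [RRRRBRRBRRBRR]  L=[-4,-31/8,-247/64]  R=[-987/256,-493/128,-123/32,-61/16,-15/4,-7/2,-3,-2,-1,0]  — -1975/512
g_14 [RRRRBRRBRRBRRB]  L=[-4,-31/8,-247/64,-1975/512]  R=[-987/256,-493/128,-123/32,-61/16,-15/4,-7/2,-3,-2,-1,0]  — -3949/1024
g_15 [RRRRBRRBRRBRRBR]  L=[-4,-31/8,-247/64,-1975/512]  R=[-3949/1024,-987/256,-493/128,-123/32,-61/16,-15/4,-7/2,-3,-2,-1,0]  — -7899/2048

-7899/2048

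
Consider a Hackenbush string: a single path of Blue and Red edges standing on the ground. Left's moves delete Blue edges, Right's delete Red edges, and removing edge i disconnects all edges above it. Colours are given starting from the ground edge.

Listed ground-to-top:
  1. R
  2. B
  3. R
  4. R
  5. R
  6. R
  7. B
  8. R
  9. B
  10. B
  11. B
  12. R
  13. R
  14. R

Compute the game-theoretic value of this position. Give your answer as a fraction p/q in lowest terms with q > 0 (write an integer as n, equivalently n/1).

-7823/8192

val(R) = {  | 0 } → -1
val(RB) = { -1 | 0 } → -1/2
val(RBR) = { -1 | -1/2, 0 } → -3/4
val(RBRR) = { -1 | -3/4, -1/2, 0 } → -7/8
val(RBRRR) = { -1 | -7/8, -3/4, -1/2, 0 } → -15/16
val(RBRRRR) = { -1 | -15/16, -7/8, -3/4, -1/2, 0 } → -31/32
val(RBRRRRB) = { -1, -31/32 | -15/16, -7/8, -3/4, -1/2, 0 } → -61/64
val(RBRRRRBR) = { -1, -31/32 | -61/64, -15/16, -7/8, -3/4, -1/2, 0 } → -123/128
val(RBRRRRBRB) = { -1, -31/32, -123/128 | -61/64, -15/16, -7/8, -3/4, -1/2, 0 } → -245/256
val(RBRRRRBRBB) = { -1, -31/32, -123/128, -245/256 | -61/64, -15/16, -7/8, -3/4, -1/2, 0 } → -489/512
val(RBRRRRBRBBB) = { -1, -31/32, -123/128, -245/256, -489/512 | -61/64, -15/16, -7/8, -3/4, -1/2, 0 } → -977/1024
val(RBRRRRBRBBBR) = { -1, -31/32, -123/128, -245/256, -489/512 | -977/1024, -61/64, -15/16, -7/8, -3/4, -1/2, 0 } → -1955/2048
val(RBRRRRBRBBBRR) = { -1, -31/32, -123/128, -245/256, -489/512 | -1955/2048, -977/1024, -61/64, -15/16, -7/8, -3/4, -1/2, 0 } → -3911/4096
val(RBRRRRBRBBBRRR) = { -1, -31/32, -123/128, -245/256, -489/512 | -3911/4096, -1955/2048, -977/1024, -61/64, -15/16, -7/8, -3/4, -1/2, 0 } → -7823/8192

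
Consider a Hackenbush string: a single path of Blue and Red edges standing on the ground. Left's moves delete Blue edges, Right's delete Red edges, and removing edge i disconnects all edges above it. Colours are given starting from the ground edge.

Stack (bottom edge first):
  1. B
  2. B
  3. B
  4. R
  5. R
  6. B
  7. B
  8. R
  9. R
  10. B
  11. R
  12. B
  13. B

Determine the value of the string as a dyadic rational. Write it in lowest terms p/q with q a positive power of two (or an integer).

2455/1024

edge 1 of 13 (B): { 0 |  } so 1
edge 2 of 13 (B): { 0 1 |  } so 2
edge 3 of 13 (B): { 0 1 2 |  } so 3
edge 4 of 13 (R): { 0 1 2 | 3 } so 5/2
edge 5 of 13 (R): { 0 1 2 | 5/2 3 } so 9/4
edge 6 of 13 (B): { 0 1 2 9/4 | 5/2 3 } so 19/8
edge 7 of 13 (B): { 0 1 2 9/4 19/8 | 5/2 3 } so 39/16
edge 8 of 13 (R): { 0 1 2 9/4 19/8 | 39/16 5/2 3 } so 77/32
edge 9 of 13 (R): { 0 1 2 9/4 19/8 | 77/32 39/16 5/2 3 } so 153/64
edge 10 of 13 (B): { 0 1 2 9/4 19/8 153/64 | 77/32 39/16 5/2 3 } so 307/128
edge 11 of 13 (R): { 0 1 2 9/4 19/8 153/64 | 307/128 77/32 39/16 5/2 3 } so 613/256
edge 12 of 13 (B): { 0 1 2 9/4 19/8 153/64 613/256 | 307/128 77/32 39/16 5/2 3 } so 1227/512
edge 13 of 13 (B): { 0 1 2 9/4 19/8 153/64 613/256 1227/512 | 307/128 77/32 39/16 5/2 3 } so 2455/1024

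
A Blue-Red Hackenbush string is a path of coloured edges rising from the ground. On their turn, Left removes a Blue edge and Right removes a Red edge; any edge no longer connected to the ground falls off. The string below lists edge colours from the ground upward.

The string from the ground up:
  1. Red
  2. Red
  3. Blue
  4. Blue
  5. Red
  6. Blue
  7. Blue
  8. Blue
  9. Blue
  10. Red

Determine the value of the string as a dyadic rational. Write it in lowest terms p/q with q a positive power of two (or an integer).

-323/256

G_1 [R]  L=[(no moves)]  R=[0]  -> -1
G_2 [RR]  L=[(no moves)]  R=[-1, 0]  -> -2
G_3 [RRB]  L=[-2]  R=[-1, 0]  -> -3/2
G_4 [RRBB]  L=[-2, -3/2]  R=[-1, 0]  -> -5/4
G_5 [RRBBR]  L=[-2, -3/2]  R=[-5/4, -1, 0]  -> -11/8
G_6 [RRBBRB]  L=[-2, -3/2, -11/8]  R=[-5/4, -1, 0]  -> -21/16
G_7 [RRBBRBB]  L=[-2, -3/2, -11/8, -21/16]  R=[-5/4, -1, 0]  -> -41/32
G_8 [RRBBRBBB]  L=[-2, -3/2, -11/8, -21/16, -41/32]  R=[-5/4, -1, 0]  -> -81/64
G_9 [RRBBRBBBB]  L=[-2, -3/2, -11/8, -21/16, -41/32, -81/64]  R=[-5/4, -1, 0]  -> -161/128
G_10 [RRBBRBBBBR]  L=[-2, -3/2, -11/8, -21/16, -41/32, -81/64]  R=[-161/128, -5/4, -1, 0]  -> -323/256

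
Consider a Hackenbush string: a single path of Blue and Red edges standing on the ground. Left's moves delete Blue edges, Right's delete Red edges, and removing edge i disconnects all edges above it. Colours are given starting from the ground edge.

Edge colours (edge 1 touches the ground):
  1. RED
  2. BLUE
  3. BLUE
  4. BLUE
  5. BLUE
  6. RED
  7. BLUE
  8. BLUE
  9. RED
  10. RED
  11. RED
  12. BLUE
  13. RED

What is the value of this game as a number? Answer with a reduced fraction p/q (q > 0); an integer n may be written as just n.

-315/4096

Build g(s[:k]) for k = 1..13, string s = RED BLUE BLUE BLUE BLUE RED BLUE BLUE RED RED RED BLUE RED.
step 1: add RED to get R; options L={ · } R={ 0 } => -1
step 2: add BLUE to get RB; options L={ -1 } R={ 0 } => -1/2
step 3: add BLUE to get RBB; options L={ -1, -1/2 } R={ 0 } => -1/4
step 4: add BLUE to get RBBB; options L={ -1, -1/2, -1/4 } R={ 0 } => -1/8
step 5: add BLUE to get RBBBB; options L={ -1, -1/2, -1/4, -1/8 } R={ 0 } => -1/16
step 6: add RED to get RBBBBR; options L={ -1, -1/2, -1/4, -1/8 } R={ -1/16, 0 } => -3/32
step 7: add BLUE to get RBBBBRB; options L={ -1, -1/2, -1/4, -1/8, -3/32 } R={ -1/16, 0 } => -5/64
step 8: add BLUE to get RBBBBRBB; options L={ -1, -1/2, -1/4, -1/8, -3/32, -5/64 } R={ -1/16, 0 } => -9/128
step 9: add RED to get RBBBBRBBR; options L={ -1, -1/2, -1/4, -1/8, -3/32, -5/64 } R={ -9/128, -1/16, 0 } => -19/256
step 10: add RED to get RBBBBRBBRR; options L={ -1, -1/2, -1/4, -1/8, -3/32, -5/64 } R={ -19/256, -9/128, -1/16, 0 } => -39/512
step 11: add RED to get RBBBBRBBRRR; options L={ -1, -1/2, -1/4, -1/8, -3/32, -5/64 } R={ -39/512, -19/256, -9/128, -1/16, 0 } => -79/1024
step 12: add BLUE to get RBBBBRBBRRRB; options L={ -1, -1/2, -1/4, -1/8, -3/32, -5/64, -79/1024 } R={ -39/512, -19/256, -9/128, -1/16, 0 } => -157/2048
step 13: add RED to get RBBBBRBBRRRBR; options L={ -1, -1/2, -1/4, -1/8, -3/32, -5/64, -79/1024 } R={ -157/2048, -39/512, -19/256, -9/128, -1/16, 0 } => -315/4096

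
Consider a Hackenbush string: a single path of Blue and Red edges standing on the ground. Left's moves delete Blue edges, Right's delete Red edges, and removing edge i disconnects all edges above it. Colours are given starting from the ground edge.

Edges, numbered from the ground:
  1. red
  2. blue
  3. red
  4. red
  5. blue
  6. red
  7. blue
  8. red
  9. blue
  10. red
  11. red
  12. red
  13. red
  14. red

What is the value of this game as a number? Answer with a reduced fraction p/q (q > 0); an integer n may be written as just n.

-6847/8192

step 1: add red to get r; options L={  } R={ 0 } -> -1
step 2: add blue to get rb; options L={ -1 } R={ 0 } -> -1/2
step 3: add red to get rbr; options L={ -1 } R={ -1/2; 0 } -> -3/4
step 4: add red to get rbrr; options L={ -1 } R={ -3/4; -1/2; 0 } -> -7/8
step 5: add blue to get rbrrb; options L={ -1; -7/8 } R={ -3/4; -1/2; 0 } -> -13/16
step 6: add red to get rbrrbr; options L={ -1; -7/8 } R={ -13/16; -3/4; -1/2; 0 } -> -27/32
step 7: add blue to get rbrrbrb; options L={ -1; -7/8; -27/32 } R={ -13/16; -3/4; -1/2; 0 } -> -53/64
step 8: add red to get rbrrbrbr; options L={ -1; -7/8; -27/32 } R={ -53/64; -13/16; -3/4; -1/2; 0 } -> -107/128
step 9: add blue to get rbrrbrbrb; options L={ -1; -7/8; -27/32; -107/128 } R={ -53/64; -13/16; -3/4; -1/2; 0 } -> -213/256
step 10: add red to get rbrrbrbrbr; options L={ -1; -7/8; -27/32; -107/128 } R={ -213/256; -53/64; -13/16; -3/4; -1/2; 0 } -> -427/512
step 11: add red to get rbrrbrbrbrr; options L={ -1; -7/8; -27/32; -107/128 } R={ -427/512; -213/256; -53/64; -13/16; -3/4; -1/2; 0 } -> -855/1024
step 12: add red to get rbrrbrbrbrrr; options L={ -1; -7/8; -27/32; -107/128 } R={ -855/1024; -427/512; -213/256; -53/64; -13/16; -3/4; -1/2; 0 } -> -1711/2048
step 13: add red to get rbrrbrbrbrrrr; options L={ -1; -7/8; -27/32; -107/128 } R={ -1711/2048; -855/1024; -427/512; -213/256; -53/64; -13/16; -3/4; -1/2; 0 } -> -3423/4096
step 14: add red to get rbrrbrbrbrrrrr; options L={ -1; -7/8; -27/32; -107/128 } R={ -3423/4096; -1711/2048; -855/1024; -427/512; -213/256; -53/64; -13/16; -3/4; -1/2; 0 } -> -6847/8192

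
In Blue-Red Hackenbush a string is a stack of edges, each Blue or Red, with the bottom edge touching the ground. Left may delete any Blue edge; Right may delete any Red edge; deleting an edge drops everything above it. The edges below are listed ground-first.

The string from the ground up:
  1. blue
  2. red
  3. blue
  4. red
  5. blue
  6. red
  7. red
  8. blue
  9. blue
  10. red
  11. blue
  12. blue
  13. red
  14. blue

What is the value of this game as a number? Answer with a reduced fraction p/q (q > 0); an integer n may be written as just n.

Recurse on prefixes of the 14-edge string blue red blue red blue red red blue blue red blue blue red blue:
edge 1 of 14 (blue): { 0 | (no moves) } ⇒ 1
edge 2 of 14 (red): { 0 | 1 } ⇒ 1/2
edge 3 of 14 (blue): { 0; 1/2 | 1 } ⇒ 3/4
edge 4 of 14 (red): { 0; 1/2 | 3/4; 1 } ⇒ 5/8
edge 5 of 14 (blue): { 0; 1/2; 5/8 | 3/4; 1 } ⇒ 11/16
edge 6 of 14 (red): { 0; 1/2; 5/8 | 11/16; 3/4; 1 } ⇒ 21/32
edge 7 of 14 (red): { 0; 1/2; 5/8 | 21/32; 11/16; 3/4; 1 } ⇒ 41/64
edge 8 of 14 (blue): { 0; 1/2; 5/8; 41/64 | 21/32; 11/16; 3/4; 1 } ⇒ 83/128
edge 9 of 14 (blue): { 0; 1/2; 5/8; 41/64; 83/128 | 21/32; 11/16; 3/4; 1 } ⇒ 167/256
edge 10 of 14 (red): { 0; 1/2; 5/8; 41/64; 83/128 | 167/256; 21/32; 11/16; 3/4; 1 } ⇒ 333/512
edge 11 of 14 (blue): { 0; 1/2; 5/8; 41/64; 83/128; 333/512 | 167/256; 21/32; 11/16; 3/4; 1 } ⇒ 667/1024
edge 12 of 14 (blue): { 0; 1/2; 5/8; 41/64; 83/128; 333/512; 667/1024 | 167/256; 21/32; 11/16; 3/4; 1 } ⇒ 1335/2048
edge 13 of 14 (red): { 0; 1/2; 5/8; 41/64; 83/128; 333/512; 667/1024 | 1335/2048; 167/256; 21/32; 11/16; 3/4; 1 } ⇒ 2669/4096
edge 14 of 14 (blue): { 0; 1/2; 5/8; 41/64; 83/128; 333/512; 667/1024; 2669/4096 | 1335/2048; 167/256; 21/32; 11/16; 3/4; 1 } ⇒ 5339/8192

5339/8192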